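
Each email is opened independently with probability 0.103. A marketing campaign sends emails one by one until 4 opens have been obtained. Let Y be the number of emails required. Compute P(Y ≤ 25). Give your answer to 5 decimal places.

0.25318

Finishing within 25 emails ⇔ at least 4 successes in the first 25. With X ~ Binomial(25, 0.103), P(Y ≤ 25) = 1 − P(X ≤ 3).
  k=0: C(25,0)·0.103^0·0.897^25 = 0.0660406
  k=1: C(25,1)·0.103^1·0.897^24 = 0.1895815
  k=2: C(25,2)·0.103^2·0.897^23 = 0.2612293
  k=3: C(25,3)·0.103^3·0.897^22 = 0.2299711
1 − 0.7468225 = 0.2531775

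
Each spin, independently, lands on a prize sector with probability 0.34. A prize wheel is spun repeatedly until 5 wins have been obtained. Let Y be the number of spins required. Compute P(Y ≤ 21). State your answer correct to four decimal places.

Finishing within 21 spins ⇔ at least 5 successes in the first 21. With X ~ Binomial(21, 0.34), P(Y ≤ 21) = 1 − P(X ≤ 4).
  k=0: C(21,0)·0.34^0·0.66^21 = 0.000162
  k=1: C(21,1)·0.34^1·0.66^20 = 0.001756
  k=2: C(21,2)·0.34^2·0.66^19 = 0.009047
  k=3: C(21,3)·0.34^3·0.66^18 = 0.029517
  k=4: C(21,4)·0.34^4·0.66^17 = 0.068427
1 − 0.108910 = 0.891090

0.8911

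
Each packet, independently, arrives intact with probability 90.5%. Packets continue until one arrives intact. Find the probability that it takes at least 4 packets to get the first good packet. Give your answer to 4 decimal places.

0.0009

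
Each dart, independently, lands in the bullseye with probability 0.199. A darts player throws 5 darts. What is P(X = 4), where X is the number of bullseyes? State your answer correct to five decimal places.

X ~ Binomial(n=5, p=0.199).
P(X=4) = C(5,4) · p^4 · (1−p)^1
= 5 · 0.0015682 · 0.801 = 0.0062808

0.00628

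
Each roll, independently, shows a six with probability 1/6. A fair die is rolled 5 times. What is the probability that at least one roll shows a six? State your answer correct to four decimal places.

P(at least one) = 1 − P(none) = 1 − (1 − 0.166667)^5
= 1 − 0.401878 = 0.598122

0.5981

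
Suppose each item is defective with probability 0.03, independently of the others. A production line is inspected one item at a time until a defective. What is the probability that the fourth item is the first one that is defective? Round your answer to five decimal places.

0.02738

Geometric (trials to first success), p = 0.03.
P(Y = 4) = (1−p)^3 · p = 0.91267 · 0.03 = 0.0273802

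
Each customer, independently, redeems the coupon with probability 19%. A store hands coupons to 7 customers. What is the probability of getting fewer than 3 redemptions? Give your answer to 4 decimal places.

X ~ Binomial(7, 0.19); P(X ≤ 2) = Σ C(7,k) p^k (1−p)^(7−k) over k:
  k=0: C(7,0)·0.19^0·0.81^7 = 0.228768
  k=1: C(7,1)·0.19^1·0.81^6 = 0.375631
  k=2: C(7,2)·0.19^2·0.81^5 = 0.264333
Total = 0.868732

0.8687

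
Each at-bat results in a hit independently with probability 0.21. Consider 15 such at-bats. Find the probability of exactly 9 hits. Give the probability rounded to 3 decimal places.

0.001

X ~ Binomial(n=15, p=0.21).
P(X=9) = C(15,9) · p^9 · (1−p)^6
= 5005 · 7.9428e-07 · 0.24309 = 0.00097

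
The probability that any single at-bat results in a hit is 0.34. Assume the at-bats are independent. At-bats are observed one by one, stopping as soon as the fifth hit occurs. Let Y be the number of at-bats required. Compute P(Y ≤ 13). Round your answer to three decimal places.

Finishing within 13 at-bats ⇔ at least 5 successes in the first 13. With X ~ Binomial(13, 0.34), P(Y ≤ 13) = 1 − P(X ≤ 4).
  k=0: C(13,0)·0.34^0·0.66^13 = 0.00451
  k=1: C(13,1)·0.34^1·0.66^12 = 0.03020
  k=2: C(13,2)·0.34^2·0.66^11 = 0.09333
  k=3: C(13,3)·0.34^3·0.66^10 = 0.17630
  k=4: C(13,4)·0.34^4·0.66^9 = 0.22705
1 − 0.53138 = 0.46862

0.469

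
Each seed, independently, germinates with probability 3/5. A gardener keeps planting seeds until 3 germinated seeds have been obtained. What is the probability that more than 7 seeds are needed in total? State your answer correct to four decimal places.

0.0963

Needing more than 7 seeds ⇔ fewer than 3 successes in the first 7. With X ~ Binomial(7, 0.60), P(Y > 7) = P(X ≤ 2).
  k=0: C(7,0)·0.60^0·0.40^7 = 0.001638
  k=1: C(7,1)·0.60^1·0.40^6 = 0.017203
  k=2: C(7,2)·0.60^2·0.40^5 = 0.077414
P(X ≤ 2) = 0.096256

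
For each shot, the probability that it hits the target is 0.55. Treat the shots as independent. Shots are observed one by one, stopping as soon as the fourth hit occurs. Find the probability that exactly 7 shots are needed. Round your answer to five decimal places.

0.16677

Y = trial on which the fourth success occurs; negative binomial, r=4, p=0.55.
P(Y=7) = C(6,3) · p^4 · (1−p)^3
= 20 · 0.091506 · 0.091125 = 0.1667701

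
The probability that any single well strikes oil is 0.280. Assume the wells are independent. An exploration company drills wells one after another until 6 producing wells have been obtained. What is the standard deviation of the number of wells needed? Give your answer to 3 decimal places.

7.423

Y = total wells until the sixth success; negative binomial with r=6, p=0.28.
SD(Y) = √[r(1−p)/p²] = √(55.10204) = 7.42307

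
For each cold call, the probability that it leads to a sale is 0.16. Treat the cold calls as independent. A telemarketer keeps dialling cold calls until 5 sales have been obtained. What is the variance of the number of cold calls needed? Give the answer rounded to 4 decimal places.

Y = total cold calls until the fifth success; negative binomial with r=5, p=0.16.
Var(Y) = r(1−p)/p² = 5·0.84 / 0.16² = 164.062500

164.0625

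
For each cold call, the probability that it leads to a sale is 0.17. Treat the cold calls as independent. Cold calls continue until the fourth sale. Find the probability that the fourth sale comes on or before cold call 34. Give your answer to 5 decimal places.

Finishing within 34 cold calls ⇔ at least 4 successes in the first 34. With X ~ Binomial(34, 0.17), P(Y ≤ 34) = 1 − P(X ≤ 3).
  k=0: C(34,0)·0.17^0·0.83^34 = 0.0017728
  k=1: C(34,1)·0.17^1·0.83^33 = 0.0123454
  k=2: C(34,2)·0.17^2·0.83^32 = 0.0417215
  k=3: C(34,3)·0.17^3·0.83^31 = 0.0911505
1 − 0.1469902 = 0.8530098

0.85301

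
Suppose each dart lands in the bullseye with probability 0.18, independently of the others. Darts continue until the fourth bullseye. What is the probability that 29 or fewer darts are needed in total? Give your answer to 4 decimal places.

Finishing within 29 darts ⇔ at least 4 successes in the first 29. With X ~ Binomial(29, 0.18), P(Y ≤ 29) = 1 − P(X ≤ 3).
  k=0: C(29,0)·0.18^0·0.82^29 = 0.003167
  k=1: C(29,1)·0.18^1·0.82^28 = 0.020159
  k=2: C(29,2)·0.18^2·0.82^27 = 0.061951
  k=3: C(29,3)·0.18^3·0.82^26 = 0.122390
1 − 0.207666 = 0.792334

0.7923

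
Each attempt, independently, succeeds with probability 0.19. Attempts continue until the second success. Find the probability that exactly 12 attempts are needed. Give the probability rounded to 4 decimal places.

0.0483

Y = trial on which the second success occurs; negative binomial, r=2, p=0.19.
P(Y=12) = C(11,1) · p^2 · (1−p)^10
= 11 · 0.0361 · 0.12158 = 0.048278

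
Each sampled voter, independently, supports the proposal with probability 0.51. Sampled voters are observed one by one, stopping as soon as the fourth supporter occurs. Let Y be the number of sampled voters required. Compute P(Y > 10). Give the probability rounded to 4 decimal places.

0.1560

Needing more than 10 sampled voters ⇔ fewer than 4 successes in the first 10. With X ~ Binomial(10, 0.51), P(Y > 10) = P(X ≤ 3).
  k=0: C(10,0)·0.51^0·0.49^10 = 0.000798
  k=1: C(10,1)·0.51^1·0.49^9 = 0.008305
  k=2: C(10,2)·0.51^2·0.49^8 = 0.038897
  k=3: C(10,3)·0.51^3·0.49^7 = 0.107960
P(X ≤ 3) = 0.155961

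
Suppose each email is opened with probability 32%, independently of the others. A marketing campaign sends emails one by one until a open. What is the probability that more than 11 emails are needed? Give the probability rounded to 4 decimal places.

Y = number of emails to the first success; geometric, p = 0.32.
P(Y > 11) = P(first 11 all fail) = (1−p)^11 = 0.014375

0.0144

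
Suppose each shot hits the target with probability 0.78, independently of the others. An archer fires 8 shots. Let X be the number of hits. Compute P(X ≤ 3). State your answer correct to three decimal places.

0.016

X ~ Binomial(8, 0.78); P(X ≤ 3) = Σ C(8,k) p^k (1−p)^(8−k) over k:
  k=0: C(8,0)·0.78^0·0.22^8 = 0.00001
  k=1: C(8,1)·0.78^1·0.22^7 = 0.00016
  k=2: C(8,2)·0.78^2·0.22^6 = 0.00193
  k=3: C(8,3)·0.78^3·0.22^5 = 0.01370
Total = 0.01579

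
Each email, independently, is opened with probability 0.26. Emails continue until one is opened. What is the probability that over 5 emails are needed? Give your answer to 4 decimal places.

0.2219

Y = number of emails to the first success; geometric, p = 0.26.
P(Y > 5) = P(first 5 all fail) = (1−p)^5 = 0.221901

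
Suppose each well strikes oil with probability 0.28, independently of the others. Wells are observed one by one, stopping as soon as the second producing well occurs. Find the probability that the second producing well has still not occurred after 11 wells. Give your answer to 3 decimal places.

Needing more than 11 wells ⇔ fewer than 2 successes in the first 11. With X ~ Binomial(11, 0.28), P(Y > 11) = P(X ≤ 1).
  k=0: C(11,0)·0.28^0·0.72^11 = 0.02696
  k=1: C(11,1)·0.28^1·0.72^10 = 0.11531
P(X ≤ 1) = 0.14227

0.142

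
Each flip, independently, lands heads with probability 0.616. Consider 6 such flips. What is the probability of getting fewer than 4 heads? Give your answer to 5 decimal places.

X ~ Binomial(6, 0.616); P(X ≤ 3) = Σ C(6,k) p^k (1−p)^(6−k) over k:
  k=0: C(6,0)·0.616^0·0.384^6 = 0.0032062
  k=1: C(6,1)·0.616^1·0.384^5 = 0.0308594
  k=2: C(6,2)·0.616^2·0.384^4 = 0.1237592
  k=3: C(6,3)·0.616^3·0.384^3 = 0.2647072
Total = 0.4225321

0.42253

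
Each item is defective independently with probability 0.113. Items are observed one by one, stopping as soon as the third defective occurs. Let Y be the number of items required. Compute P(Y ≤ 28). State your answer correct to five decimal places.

0.62733

Finishing within 28 items ⇔ at least 3 successes in the first 28. With X ~ Binomial(28, 0.113), P(Y ≤ 28) = 1 − P(X ≤ 2).
  k=0: C(28,0)·0.113^0·0.887^28 = 0.0348226
  k=1: C(28,1)·0.113^1·0.887^27 = 0.1242150
  k=2: C(28,2)·0.113^2·0.887^26 = 0.2136303
1 − 0.3726679 = 0.6273321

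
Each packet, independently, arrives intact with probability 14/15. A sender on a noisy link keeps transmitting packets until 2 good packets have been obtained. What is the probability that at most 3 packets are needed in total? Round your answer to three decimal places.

0.987

Finishing within 3 packets ⇔ at least 2 successes in the first 3. With X ~ Binomial(3, 0.933333), P(Y ≤ 3) = 1 − P(X ≤ 1).
  k=0: C(3,0)·0.933333^0·0.066667^3 = 0.00030
  k=1: C(3,1)·0.933333^1·0.066667^2 = 0.01244
1 − 0.01274 = 0.98726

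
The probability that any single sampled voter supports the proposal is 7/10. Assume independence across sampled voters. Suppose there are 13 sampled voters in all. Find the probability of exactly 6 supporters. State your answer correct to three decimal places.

0.044

X ~ Binomial(n=13, p=0.70).
P(X=6) = C(13,6) · p^6 · (1−p)^7
= 1716 · 0.11765 · 0.0002187 = 0.04415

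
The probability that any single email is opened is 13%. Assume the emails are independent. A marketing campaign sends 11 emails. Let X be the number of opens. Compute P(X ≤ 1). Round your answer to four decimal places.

0.5714

X ~ Binomial(11, 0.13); P(X ≤ 1) = Σ C(11,k) p^k (1−p)^(11−k) over k:
  k=0: C(11,0)·0.13^0·0.87^11 = 0.216128
  k=1: C(11,1)·0.13^1·0.87^10 = 0.355245
Total = 0.571374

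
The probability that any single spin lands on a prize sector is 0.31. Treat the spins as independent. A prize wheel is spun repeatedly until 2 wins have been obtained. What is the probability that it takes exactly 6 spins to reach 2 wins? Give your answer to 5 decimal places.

Y = trial on which the second success occurs; negative binomial, r=2, p=0.31.
P(Y=6) = C(5,1) · p^2 · (1−p)^4
= 5 · 0.0961 · 0.22667 = 0.1089155

0.10892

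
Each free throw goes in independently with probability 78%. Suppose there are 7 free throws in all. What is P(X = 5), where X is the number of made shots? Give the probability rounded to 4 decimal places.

0.2935

X ~ Binomial(n=7, p=0.78).
P(X=5) = C(7,5) · p^5 · (1−p)^2
= 21 · 0.28872 · 0.0484 = 0.293452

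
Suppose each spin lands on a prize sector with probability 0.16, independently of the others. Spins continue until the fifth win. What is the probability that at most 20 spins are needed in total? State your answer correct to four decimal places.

Finishing within 20 spins ⇔ at least 5 successes in the first 20. With X ~ Binomial(20, 0.16), P(Y ≤ 20) = 1 − P(X ≤ 4).
  k=0: C(20,0)·0.16^0·0.84^20 = 0.030590
  k=1: C(20,1)·0.16^1·0.84^19 = 0.116535
  k=2: C(20,2)·0.16^2·0.84^18 = 0.210873
  k=3: C(20,3)·0.16^3·0.84^17 = 0.240998
  k=4: C(20,4)·0.16^4·0.84^16 = 0.195093
1 − 0.794089 = 0.205911

0.2059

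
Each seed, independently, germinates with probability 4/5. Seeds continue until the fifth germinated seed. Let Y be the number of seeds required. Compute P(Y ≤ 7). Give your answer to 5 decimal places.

Finishing within 7 seeds ⇔ at least 5 successes in the first 7. With X ~ Binomial(7, 0.80), P(Y ≤ 7) = 1 − P(X ≤ 4).
  k=0: C(7,0)·0.80^0·0.20^7 = 0.0000128
  k=1: C(7,1)·0.80^1·0.20^6 = 0.0003584
  k=2: C(7,2)·0.80^2·0.20^5 = 0.0043008
  k=3: C(7,3)·0.80^3·0.20^4 = 0.0286720
  k=4: C(7,4)·0.80^4·0.20^3 = 0.1146880
1 − 0.1480320 = 0.8519680

0.85197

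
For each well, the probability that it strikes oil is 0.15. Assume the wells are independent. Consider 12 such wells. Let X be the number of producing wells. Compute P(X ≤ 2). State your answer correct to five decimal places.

X ~ Binomial(12, 0.15); P(X ≤ 2) = Σ C(12,k) p^k (1−p)^(12−k) over k:
  k=0: C(12,0)·0.15^0·0.85^12 = 0.1422418
  k=1: C(12,1)·0.15^1·0.85^11 = 0.3012178
  k=2: C(12,2)·0.15^2·0.85^10 = 0.2923585
Total = 0.7358181

0.73582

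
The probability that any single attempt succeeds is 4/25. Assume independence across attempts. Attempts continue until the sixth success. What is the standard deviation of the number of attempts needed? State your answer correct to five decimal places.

14.03122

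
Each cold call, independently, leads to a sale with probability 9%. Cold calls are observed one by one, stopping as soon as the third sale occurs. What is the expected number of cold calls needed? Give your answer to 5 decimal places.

33.33333

Y = total cold calls until the third success; negative binomial with r=3, p=0.09.
E[Y] = r / p = 3 / 0.09 = 33.3333333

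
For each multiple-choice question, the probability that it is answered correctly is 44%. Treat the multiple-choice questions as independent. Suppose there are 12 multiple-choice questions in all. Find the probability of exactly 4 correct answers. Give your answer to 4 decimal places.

0.1794

X ~ Binomial(n=12, p=0.44).
P(X=4) = C(12,4) · p^4 · (1−p)^8
= 495 · 0.037481 · 0.0096717 = 0.179440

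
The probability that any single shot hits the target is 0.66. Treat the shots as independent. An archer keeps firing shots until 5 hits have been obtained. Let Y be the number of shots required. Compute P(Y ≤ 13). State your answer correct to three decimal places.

Finishing within 13 shots ⇔ at least 5 successes in the first 13. With X ~ Binomial(13, 0.66), P(Y ≤ 13) = 1 − P(X ≤ 4).
  k=0: C(13,0)·0.66^0·0.34^13 = 0.00000
  k=1: C(13,1)·0.66^1·0.34^12 = 0.00002
  k=2: C(13,2)·0.66^2·0.34^11 = 0.00024
  k=3: C(13,3)·0.66^3·0.34^10 = 0.00170
  k=4: C(13,4)·0.66^4·0.34^9 = 0.00824
1 − 0.01019 = 0.98981

0.990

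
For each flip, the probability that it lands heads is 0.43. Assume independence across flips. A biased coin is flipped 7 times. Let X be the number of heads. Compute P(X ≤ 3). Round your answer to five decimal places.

0.65016

X ~ Binomial(7, 0.43); P(X ≤ 3) = Σ C(7,k) p^k (1−p)^(7−k) over k:
  k=0: C(7,0)·0.43^0·0.57^7 = 0.0195490
  k=1: C(7,1)·0.43^1·0.57^6 = 0.1032323
  k=2: C(7,2)·0.43^2·0.57^5 = 0.2336310
  k=3: C(7,3)·0.43^3·0.57^4 = 0.2937466
Total = 0.6501589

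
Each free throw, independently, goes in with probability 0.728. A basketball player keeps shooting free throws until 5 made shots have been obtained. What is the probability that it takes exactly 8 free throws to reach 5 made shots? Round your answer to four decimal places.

Y = trial on which the fifth success occurs; negative binomial, r=5, p=0.728.
P(Y=8) = C(7,4) · p^5 · (1−p)^3
= 35 · 0.20448 · 0.020124 = 0.144023

0.1440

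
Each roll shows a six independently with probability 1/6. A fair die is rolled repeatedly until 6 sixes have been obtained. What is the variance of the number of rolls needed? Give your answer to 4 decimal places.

Y = total rolls until the sixth success; negative binomial with r=6, p=0.166667.
Var(Y) = r(1−p)/p² = 6·0.833333 / 0.166667² = 180.000000

180.0000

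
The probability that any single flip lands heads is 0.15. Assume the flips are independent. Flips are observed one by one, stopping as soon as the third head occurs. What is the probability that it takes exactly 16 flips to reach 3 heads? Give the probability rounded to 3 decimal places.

0.043

Y = trial on which the third success occurs; negative binomial, r=3, p=0.15.
P(Y=16) = C(15,2) · p^3 · (1−p)^13
= 105 · 0.003375 · 0.12091 = 0.04285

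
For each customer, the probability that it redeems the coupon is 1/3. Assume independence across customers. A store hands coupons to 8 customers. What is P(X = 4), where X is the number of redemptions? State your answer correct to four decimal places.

X ~ Binomial(n=8, p=0.333333).
P(X=4) = C(8,4) · p^4 · (1−p)^4
= 70 · 0.012346 · 0.19753 = 0.170706

0.1707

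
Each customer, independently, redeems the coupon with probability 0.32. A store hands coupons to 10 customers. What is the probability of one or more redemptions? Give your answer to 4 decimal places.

0.9789

P(at least one) = 1 − P(none) = 1 − (1 − 0.32)^10
= 1 − 0.021139 = 0.978861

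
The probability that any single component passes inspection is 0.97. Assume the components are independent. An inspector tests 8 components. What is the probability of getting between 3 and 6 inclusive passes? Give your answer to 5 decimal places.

0.02234

X ~ Binomial(8, 0.97); P(3 ≤ X ≤ 6) = Σ C(8,k) p^k (1−p)^(8−k) over k:
  k=3: C(8,3)·0.97^3·0.03^5 = 0.0000012
  k=4: C(8,4)·0.97^4·0.03^4 = 0.0000502
  k=5: C(8,5)·0.97^5·0.03^3 = 0.0012984
  k=6: C(8,6)·0.97^6·0.03^2 = 0.0209909
Total = 0.0223407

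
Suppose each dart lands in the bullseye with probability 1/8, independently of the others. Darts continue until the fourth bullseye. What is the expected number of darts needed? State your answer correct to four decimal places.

Y = total darts until the fourth success; negative binomial with r=4, p=0.125.
E[Y] = r / p = 4 / 0.125 = 32.000000

32.0000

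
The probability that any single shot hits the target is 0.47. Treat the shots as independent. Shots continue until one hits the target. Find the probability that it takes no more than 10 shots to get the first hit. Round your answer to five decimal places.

0.99825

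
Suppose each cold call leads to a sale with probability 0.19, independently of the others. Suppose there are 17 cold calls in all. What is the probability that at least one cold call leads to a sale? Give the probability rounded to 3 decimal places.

0.972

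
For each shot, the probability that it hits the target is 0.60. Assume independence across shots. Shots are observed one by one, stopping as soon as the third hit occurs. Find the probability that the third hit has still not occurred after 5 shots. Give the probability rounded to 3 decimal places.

Needing more than 5 shots ⇔ fewer than 3 successes in the first 5. With X ~ Binomial(5, 0.60), P(Y > 5) = P(X ≤ 2).
  k=0: C(5,0)·0.60^0·0.40^5 = 0.01024
  k=1: C(5,1)·0.60^1·0.40^4 = 0.07680
  k=2: C(5,2)·0.60^2·0.40^3 = 0.23040
P(X ≤ 2) = 0.31744

0.317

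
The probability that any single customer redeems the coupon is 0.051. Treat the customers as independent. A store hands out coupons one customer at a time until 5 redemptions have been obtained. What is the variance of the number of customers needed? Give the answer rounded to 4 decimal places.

Y = total customers until the fifth success; negative binomial with r=5, p=0.051.
Var(Y) = r(1−p)/p² = 5·0.949 / 0.051² = 1824.298347

1824.2983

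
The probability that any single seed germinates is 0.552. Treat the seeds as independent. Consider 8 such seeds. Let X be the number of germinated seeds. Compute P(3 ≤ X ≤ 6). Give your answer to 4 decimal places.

0.8488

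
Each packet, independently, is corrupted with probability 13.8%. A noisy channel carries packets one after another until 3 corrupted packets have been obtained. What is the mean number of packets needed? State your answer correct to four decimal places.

Y = total packets until the third success; negative binomial with r=3, p=0.138.
E[Y] = r / p = 3 / 0.138 = 21.739130

21.7391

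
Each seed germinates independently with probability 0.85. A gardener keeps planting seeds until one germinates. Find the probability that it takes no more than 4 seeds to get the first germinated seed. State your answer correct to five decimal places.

Y = number of seeds to the first success; geometric, p = 0.85.
P(Y ≤ 4) = 1 − (1−p)^4 = 1 − 0.0005062 = 0.9994937

0.99949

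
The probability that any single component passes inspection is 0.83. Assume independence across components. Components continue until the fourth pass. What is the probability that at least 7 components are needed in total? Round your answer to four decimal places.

0.0655

Needing more than 6 components ⇔ fewer than 4 successes in the first 6. With X ~ Binomial(6, 0.83), P(Y > 6) = P(X ≤ 3).
  k=0: C(6,0)·0.83^0·0.17^6 = 0.000024
  k=1: C(6,1)·0.83^1·0.17^5 = 0.000707
  k=2: C(6,2)·0.83^2·0.17^4 = 0.008631
  k=3: C(6,3)·0.83^3·0.17^3 = 0.056184
P(X ≤ 3) = 0.065546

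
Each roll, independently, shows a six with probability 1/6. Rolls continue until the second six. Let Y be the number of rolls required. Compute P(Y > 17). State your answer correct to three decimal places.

Needing more than 17 rolls ⇔ fewer than 2 successes in the first 17. With X ~ Binomial(17, 0.166667), P(Y > 17) = P(X ≤ 1).
  k=0: C(17,0)·0.166667^0·0.833333^17 = 0.04507
  k=1: C(17,1)·0.166667^1·0.833333^16 = 0.15325
P(X ≤ 1) = 0.19832

0.198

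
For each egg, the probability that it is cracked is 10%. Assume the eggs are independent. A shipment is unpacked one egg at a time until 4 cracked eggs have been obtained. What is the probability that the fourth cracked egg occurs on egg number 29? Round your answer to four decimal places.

0.0235

Y = trial on which the fourth success occurs; negative binomial, r=4, p=0.10.
P(Y=29) = C(28,3) · p^4 · (1−p)^25
= 3276 · 0.0001 · 0.07179 = 0.023518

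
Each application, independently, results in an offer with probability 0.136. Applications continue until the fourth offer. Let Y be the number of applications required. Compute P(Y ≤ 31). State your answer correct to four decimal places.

Finishing within 31 applications ⇔ at least 4 successes in the first 31. With X ~ Binomial(31, 0.136), P(Y ≤ 31) = 1 − P(X ≤ 3).
  k=0: C(31,0)·0.136^0·0.864^31 = 0.010763
  k=1: C(31,1)·0.136^1·0.864^30 = 0.052519
  k=2: C(31,2)·0.136^2·0.864^29 = 0.124002
  k=3: C(31,3)·0.136^3·0.864^28 = 0.188682
1 − 0.375966 = 0.624034

0.6240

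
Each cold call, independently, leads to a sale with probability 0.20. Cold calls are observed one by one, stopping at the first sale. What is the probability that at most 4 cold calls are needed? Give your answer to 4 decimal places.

0.5904

Y = number of cold calls to the first success; geometric, p = 0.20.
P(Y ≤ 4) = 1 − (1−p)^4 = 1 − 0.409600 = 0.590400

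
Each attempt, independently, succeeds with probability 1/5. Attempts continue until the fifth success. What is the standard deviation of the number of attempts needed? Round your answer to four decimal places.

Y = total attempts until the fifth success; negative binomial with r=5, p=0.20.
SD(Y) = √[r(1−p)/p²] = √(100.000000) = 10.000000

10.0000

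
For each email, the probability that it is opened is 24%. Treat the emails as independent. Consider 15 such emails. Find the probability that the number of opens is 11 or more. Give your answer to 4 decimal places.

X ~ Binomial(15, 0.24); P(X ≥ 11) = Σ C(15,k) p^k (1−p)^(15−k) over k:
  k=11: C(15,11)·0.24^11·0.76^4 = 0.000069
  k=12: C(15,12)·0.24^12·0.76^3 = 0.000007
  k=13: C(15,13)·0.24^13·0.76^2 = 0.000001
  k=14: C(15,14)·0.24^14·0.76^1 = 0.000000
  k=15: C(15,15)·0.24^15·0.76^0 = 0.000000
Total = 0.000077

0.0001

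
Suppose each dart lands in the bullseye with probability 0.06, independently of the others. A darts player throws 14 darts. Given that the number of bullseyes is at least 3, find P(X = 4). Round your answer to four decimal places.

X ~ Binomial(14, 0.06). Want P(X=4 | X≥3) = P(X=4) / P(X≥3).
P(X=4) = C(14,4)·0.06^4·0.94^10 = 0.006987
P(X≥3) = 1 − 0.420523 − 0.375787 − 0.155911 = 0.047779
Ratio = 0.006987 / 0.047779 = 0.146246

0.1462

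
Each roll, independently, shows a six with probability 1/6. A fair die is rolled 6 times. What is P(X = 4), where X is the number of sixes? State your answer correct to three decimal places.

0.008

X ~ Binomial(n=6, p=0.166667).
P(X=4) = C(6,4) · p^4 · (1−p)^2
= 15 · 0.0007716 · 0.69444 = 0.00804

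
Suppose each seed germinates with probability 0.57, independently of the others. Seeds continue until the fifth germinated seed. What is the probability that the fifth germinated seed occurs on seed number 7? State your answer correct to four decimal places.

Y = trial on which the fifth success occurs; negative binomial, r=5, p=0.57.
P(Y=7) = C(6,4) · p^5 · (1−p)^2
= 15 · 0.060169 · 0.1849 = 0.166879

0.1669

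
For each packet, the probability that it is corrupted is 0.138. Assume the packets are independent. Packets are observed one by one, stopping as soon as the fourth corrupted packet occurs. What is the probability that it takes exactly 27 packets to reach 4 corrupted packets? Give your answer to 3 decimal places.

Y = trial on which the fourth success occurs; negative binomial, r=4, p=0.138.
P(Y=27) = C(26,3) · p^4 · (1−p)^23
= 2600 · 0.00036267 · 0.03286 = 0.03099

0.031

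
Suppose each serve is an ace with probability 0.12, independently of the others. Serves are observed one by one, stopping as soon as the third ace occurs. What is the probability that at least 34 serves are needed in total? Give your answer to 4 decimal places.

Needing more than 33 serves ⇔ fewer than 3 successes in the first 33. With X ~ Binomial(33, 0.12), P(Y > 33) = P(X ≤ 2).
  k=0: C(33,0)·0.12^0·0.88^33 = 0.014721
  k=1: C(33,1)·0.12^1·0.88^32 = 0.066243
  k=2: C(33,2)·0.12^2·0.88^31 = 0.144530
P(X ≤ 2) = 0.225494

0.2255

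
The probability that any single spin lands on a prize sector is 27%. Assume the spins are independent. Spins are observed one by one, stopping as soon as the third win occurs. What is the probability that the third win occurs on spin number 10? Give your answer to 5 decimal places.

0.07828

Y = trial on which the third success occurs; negative binomial, r=3, p=0.27.
P(Y=10) = C(9,2) · p^3 · (1−p)^7
= 36 · 0.019683 · 0.11047 = 0.0782805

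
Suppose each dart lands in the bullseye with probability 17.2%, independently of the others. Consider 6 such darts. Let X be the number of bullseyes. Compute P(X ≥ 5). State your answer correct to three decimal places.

X ~ Binomial(6, 0.172); P(X ≥ 5) = Σ C(6,k) p^k (1−p)^(6−k) over k:
  k=5: C(6,5)·0.172^5·0.828^1 = 0.00075
  k=6: C(6,6)·0.172^6·0.828^0 = 0.00003
Total = 0.00077

0.001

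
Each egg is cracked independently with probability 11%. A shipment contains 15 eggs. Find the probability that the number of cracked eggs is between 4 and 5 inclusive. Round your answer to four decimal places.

X ~ Binomial(15, 0.11); P(4 ≤ X ≤ 5) = Σ C(15,k) p^k (1−p)^(15−k) over k:
  k=4: C(15,4)·0.11^4·0.89^11 = 0.055462
  k=5: C(15,5)·0.11^5·0.89^10 = 0.015081
Total = 0.070542

0.0705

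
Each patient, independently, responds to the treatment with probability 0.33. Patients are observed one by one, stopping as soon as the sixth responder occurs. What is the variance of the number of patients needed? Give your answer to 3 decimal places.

Y = total patients until the sixth success; negative binomial with r=6, p=0.33.
Var(Y) = r(1−p)/p² = 6·0.67 / 0.33² = 36.91460

36.915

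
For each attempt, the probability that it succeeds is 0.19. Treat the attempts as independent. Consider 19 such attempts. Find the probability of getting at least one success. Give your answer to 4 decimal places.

0.9818

P(at least one) = 1 − P(none) = 1 − (1 − 0.19)^19
= 1 − 0.018248 = 0.981752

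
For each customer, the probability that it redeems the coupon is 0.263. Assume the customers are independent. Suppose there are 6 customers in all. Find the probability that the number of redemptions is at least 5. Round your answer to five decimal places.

X ~ Binomial(6, 0.263); P(X ≥ 5) = Σ C(6,k) p^k (1−p)^(6−k) over k:
  k=5: C(6,5)·0.263^5·0.737^1 = 0.0055641
  k=6: C(6,6)·0.263^6·0.737^0 = 0.0003309
Total = 0.0058951

0.00590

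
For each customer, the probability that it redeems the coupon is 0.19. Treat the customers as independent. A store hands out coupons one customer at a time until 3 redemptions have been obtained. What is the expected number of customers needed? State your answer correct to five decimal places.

Y = total customers until the third success; negative binomial with r=3, p=0.19.
E[Y] = r / p = 3 / 0.19 = 15.7894737

15.78947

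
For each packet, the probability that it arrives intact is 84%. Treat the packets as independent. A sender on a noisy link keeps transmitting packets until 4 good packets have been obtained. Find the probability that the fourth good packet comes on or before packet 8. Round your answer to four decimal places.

Finishing within 8 packets ⇔ at least 4 successes in the first 8. With X ~ Binomial(8, 0.84), P(Y ≤ 8) = 1 − P(X ≤ 3).
  k=0: C(8,0)·0.84^0·0.16^8 = 0.000000
  k=1: C(8,1)·0.84^1·0.16^7 = 0.000018
  k=2: C(8,2)·0.84^2·0.16^6 = 0.000331
  k=3: C(8,3)·0.84^3·0.16^5 = 0.003480
1 − 0.003830 = 0.996170

0.9962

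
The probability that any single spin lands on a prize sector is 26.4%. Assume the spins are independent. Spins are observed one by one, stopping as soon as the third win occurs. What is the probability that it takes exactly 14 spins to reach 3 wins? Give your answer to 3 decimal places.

0.049

Y = trial on which the third success occurs; negative binomial, r=3, p=0.264.
P(Y=14) = C(13,2) · p^3 · (1−p)^11
= 78 · 0.0184 · 0.034329 = 0.04927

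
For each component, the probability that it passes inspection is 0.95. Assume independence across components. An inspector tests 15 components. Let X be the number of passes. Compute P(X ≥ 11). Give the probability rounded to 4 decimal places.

0.9994

X ~ Binomial(15, 0.95); P(X ≥ 11) = Σ C(15,k) p^k (1−p)^(15−k) over k:
  k=11: C(15,11)·0.95^11·0.05^4 = 0.004853
  k=12: C(15,12)·0.95^12·0.05^3 = 0.030733
  k=13: C(15,13)·0.95^13·0.05^2 = 0.134752
  k=14: C(15,14)·0.95^14·0.05^1 = 0.365756
  k=15: C(15,15)·0.95^15·0.05^0 = 0.463291
Total = 0.999385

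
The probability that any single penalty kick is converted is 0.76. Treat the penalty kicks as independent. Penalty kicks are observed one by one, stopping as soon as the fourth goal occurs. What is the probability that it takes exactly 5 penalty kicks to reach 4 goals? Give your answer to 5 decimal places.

0.32028

Y = trial on which the fourth success occurs; negative binomial, r=4, p=0.76.
P(Y=5) = C(4,3) · p^4 · (1−p)^1
= 4 · 0.33362 · 0.24 = 0.3202769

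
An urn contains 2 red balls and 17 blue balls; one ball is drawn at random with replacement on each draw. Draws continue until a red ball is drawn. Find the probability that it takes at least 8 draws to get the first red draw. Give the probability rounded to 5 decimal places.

Y = number of draws to the first success; geometric, p = 0.105263.
P(Y > 7) = P(first 7 all fail) = (1−p)^7 = 0.4590577

0.45906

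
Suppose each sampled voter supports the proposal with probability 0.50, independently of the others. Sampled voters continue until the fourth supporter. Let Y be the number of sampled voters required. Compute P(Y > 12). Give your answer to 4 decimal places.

0.0730

Needing more than 12 sampled voters ⇔ fewer than 4 successes in the first 12. With X ~ Binomial(12, 0.50), P(Y > 12) = P(X ≤ 3).
  k=0: C(12,0)·0.50^0·0.50^12 = 0.000244
  k=1: C(12,1)·0.50^1·0.50^11 = 0.002930
  k=2: C(12,2)·0.50^2·0.50^10 = 0.016113
  k=3: C(12,3)·0.50^3·0.50^9 = 0.053711
P(X ≤ 3) = 0.072998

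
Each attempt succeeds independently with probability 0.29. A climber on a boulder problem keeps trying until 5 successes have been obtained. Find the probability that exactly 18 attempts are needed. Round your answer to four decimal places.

Y = trial on which the fifth success occurs; negative binomial, r=5, p=0.29.
P(Y=18) = C(17,4) · p^5 · (1−p)^13
= 2380 · 0.0020511 · 0.011651 = 0.056876

0.0569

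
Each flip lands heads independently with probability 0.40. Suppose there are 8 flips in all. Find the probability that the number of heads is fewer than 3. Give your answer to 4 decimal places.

0.3154

X ~ Binomial(8, 0.40); P(X ≤ 2) = Σ C(8,k) p^k (1−p)^(8−k) over k:
  k=0: C(8,0)·0.40^0·0.60^8 = 0.016796
  k=1: C(8,1)·0.40^1·0.60^7 = 0.089580
  k=2: C(8,2)·0.40^2·0.60^6 = 0.209019
Total = 0.315395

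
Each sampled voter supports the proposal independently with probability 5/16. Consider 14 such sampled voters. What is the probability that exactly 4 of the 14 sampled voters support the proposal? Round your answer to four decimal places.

0.2252

X ~ Binomial(n=14, p=0.3125).
P(X=4) = C(14,4) · p^4 · (1−p)^10
= 1001 · 0.0095367 · 0.02359 = 0.225196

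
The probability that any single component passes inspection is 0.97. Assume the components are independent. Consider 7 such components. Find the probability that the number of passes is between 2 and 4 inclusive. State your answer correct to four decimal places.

0.0009

X ~ Binomial(7, 0.97); P(2 ≤ X ≤ 4) = Σ C(7,k) p^k (1−p)^(7−k) over k:
  k=2: C(7,2)·0.97^2·0.03^5 = 0.000000
  k=3: C(7,3)·0.97^3·0.03^4 = 0.000026
  k=4: C(7,4)·0.97^4·0.03^3 = 0.000837
Total = 0.000863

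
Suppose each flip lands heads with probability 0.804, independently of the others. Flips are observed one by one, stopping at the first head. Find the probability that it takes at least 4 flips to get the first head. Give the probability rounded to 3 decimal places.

Y = number of flips to the first success; geometric, p = 0.804.
P(Y > 3) = P(first 3 all fail) = (1−p)^3 = 0.00753

0.008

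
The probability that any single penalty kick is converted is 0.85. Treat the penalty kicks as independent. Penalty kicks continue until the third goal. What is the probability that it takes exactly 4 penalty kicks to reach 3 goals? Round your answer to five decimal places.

Y = trial on which the third success occurs; negative binomial, r=3, p=0.85.
P(Y=4) = C(3,2) · p^3 · (1−p)^1
= 3 · 0.61413 · 0.15 = 0.2763563

0.27636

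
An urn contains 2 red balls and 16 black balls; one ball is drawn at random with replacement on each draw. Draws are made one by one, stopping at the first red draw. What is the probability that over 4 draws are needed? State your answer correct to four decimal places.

Y = number of draws to the first success; geometric, p = 0.111111.
P(Y > 4) = P(first 4 all fail) = (1−p)^4 = 0.624295

0.6243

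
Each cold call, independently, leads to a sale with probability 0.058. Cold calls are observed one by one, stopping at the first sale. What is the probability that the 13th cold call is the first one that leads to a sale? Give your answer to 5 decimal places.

0.02832

Geometric (trials to first success), p = 0.058.
P(Y = 13) = (1−p)^12 · p = 0.48821 · 0.058 = 0.0283165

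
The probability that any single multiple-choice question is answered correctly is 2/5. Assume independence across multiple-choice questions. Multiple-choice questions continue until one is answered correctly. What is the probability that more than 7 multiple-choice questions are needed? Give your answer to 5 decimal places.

Y = number of multiple-choice questions to the first success; geometric, p = 0.40.
P(Y > 7) = P(first 7 all fail) = (1−p)^7 = 0.0279936

0.02799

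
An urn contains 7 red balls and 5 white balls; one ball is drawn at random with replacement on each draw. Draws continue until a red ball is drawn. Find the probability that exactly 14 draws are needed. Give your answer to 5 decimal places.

0.00001

Geometric (trials to first success), p = 0.583333.
P(Y = 14) = (1−p)^13 · p = 1.1409e-05 · 0.583333 = 0.0000067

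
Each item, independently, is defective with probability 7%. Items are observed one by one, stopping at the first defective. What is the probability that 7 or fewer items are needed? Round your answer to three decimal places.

0.398

Y = number of items to the first success; geometric, p = 0.07.
P(Y ≤ 7) = 1 − (1−p)^7 = 1 − 0.60170 = 0.39830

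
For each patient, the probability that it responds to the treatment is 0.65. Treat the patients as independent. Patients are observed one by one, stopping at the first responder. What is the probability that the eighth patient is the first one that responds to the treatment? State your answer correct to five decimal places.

Geometric (trials to first success), p = 0.65.
P(Y = 8) = (1−p)^7 · p = 0.00064339 · 0.65 = 0.0004182

0.00042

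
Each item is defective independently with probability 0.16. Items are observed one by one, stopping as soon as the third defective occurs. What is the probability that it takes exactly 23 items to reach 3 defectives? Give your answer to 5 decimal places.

Y = trial on which the third success occurs; negative binomial, r=3, p=0.16.
P(Y=23) = C(22,2) · p^3 · (1−p)^20
= 231 · 0.004096 · 0.03059 = 0.0289439

0.02894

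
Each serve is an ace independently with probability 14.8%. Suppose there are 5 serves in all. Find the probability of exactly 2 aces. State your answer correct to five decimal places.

X ~ Binomial(n=5, p=0.148).
P(X=2) = C(5,2) · p^2 · (1−p)^3
= 10 · 0.021904 · 0.61847 = 0.1354697

0.13547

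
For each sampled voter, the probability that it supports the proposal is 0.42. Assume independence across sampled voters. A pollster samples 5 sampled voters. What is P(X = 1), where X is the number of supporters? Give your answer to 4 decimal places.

X ~ Binomial(n=5, p=0.42).
P(X=1) = C(5,1) · p^1 · (1−p)^4
= 5 · 0.42 · 0.11316 = 0.237646

0.2376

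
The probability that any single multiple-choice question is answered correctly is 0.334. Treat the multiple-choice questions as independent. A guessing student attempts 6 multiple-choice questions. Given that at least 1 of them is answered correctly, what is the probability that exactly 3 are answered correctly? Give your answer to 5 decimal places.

0.24118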